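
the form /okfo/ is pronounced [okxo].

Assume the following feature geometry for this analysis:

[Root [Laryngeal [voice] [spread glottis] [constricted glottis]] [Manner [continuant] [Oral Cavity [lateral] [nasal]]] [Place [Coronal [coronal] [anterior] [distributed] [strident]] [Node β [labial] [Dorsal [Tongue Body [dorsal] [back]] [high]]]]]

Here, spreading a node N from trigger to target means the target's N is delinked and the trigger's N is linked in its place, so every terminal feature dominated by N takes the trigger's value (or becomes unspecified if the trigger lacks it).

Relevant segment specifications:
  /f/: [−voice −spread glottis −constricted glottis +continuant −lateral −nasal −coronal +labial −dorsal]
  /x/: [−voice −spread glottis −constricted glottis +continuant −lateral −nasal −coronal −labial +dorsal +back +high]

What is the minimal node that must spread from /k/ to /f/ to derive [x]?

Node β

/f/ and [x] differ in [labial], [dorsal], [high], [back]; every other specified feature is identical.
These terminals are all dominated by Node β, and no proper subconstituent of Node β covers them all; Node β is their lowest common ancestor.
If Node β spreads, every terminal under it takes /k/'s value, producing [x] as observed.
[continuant] stays as in /f/ although /k/ differs there, so no node dominating it spread; among the remaining candidates Node β is the lowest that derives the output.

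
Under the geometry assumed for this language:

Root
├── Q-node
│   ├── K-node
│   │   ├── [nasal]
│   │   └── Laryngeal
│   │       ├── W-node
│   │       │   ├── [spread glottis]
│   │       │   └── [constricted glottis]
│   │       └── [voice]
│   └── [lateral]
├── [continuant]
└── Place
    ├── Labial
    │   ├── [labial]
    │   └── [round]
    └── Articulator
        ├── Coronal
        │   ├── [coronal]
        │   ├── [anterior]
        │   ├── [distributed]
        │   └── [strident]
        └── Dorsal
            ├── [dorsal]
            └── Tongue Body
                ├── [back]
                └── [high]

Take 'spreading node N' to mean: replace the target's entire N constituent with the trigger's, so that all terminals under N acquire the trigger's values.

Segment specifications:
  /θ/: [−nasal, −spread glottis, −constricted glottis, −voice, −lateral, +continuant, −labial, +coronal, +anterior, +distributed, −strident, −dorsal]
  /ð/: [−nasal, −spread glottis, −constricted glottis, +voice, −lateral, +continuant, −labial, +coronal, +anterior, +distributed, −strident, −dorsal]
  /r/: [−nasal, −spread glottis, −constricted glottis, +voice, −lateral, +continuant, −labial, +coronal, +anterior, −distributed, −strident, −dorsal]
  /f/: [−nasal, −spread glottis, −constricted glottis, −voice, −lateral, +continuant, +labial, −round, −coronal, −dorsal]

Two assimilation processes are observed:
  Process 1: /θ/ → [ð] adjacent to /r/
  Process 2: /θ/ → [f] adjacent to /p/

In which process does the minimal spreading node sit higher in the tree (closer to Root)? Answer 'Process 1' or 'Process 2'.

Process 1 alters [voice]; the lowest dominating node is [voice] (depth 4 from Root).
Process 2 alters [labial], [round], [coronal], [anterior], [distributed], [strident]; the lowest common ancestor is Place (depth 1 from Root).
Depth 1 < depth 4; Process 2 involves the structurally higher constituent Place.

Process 2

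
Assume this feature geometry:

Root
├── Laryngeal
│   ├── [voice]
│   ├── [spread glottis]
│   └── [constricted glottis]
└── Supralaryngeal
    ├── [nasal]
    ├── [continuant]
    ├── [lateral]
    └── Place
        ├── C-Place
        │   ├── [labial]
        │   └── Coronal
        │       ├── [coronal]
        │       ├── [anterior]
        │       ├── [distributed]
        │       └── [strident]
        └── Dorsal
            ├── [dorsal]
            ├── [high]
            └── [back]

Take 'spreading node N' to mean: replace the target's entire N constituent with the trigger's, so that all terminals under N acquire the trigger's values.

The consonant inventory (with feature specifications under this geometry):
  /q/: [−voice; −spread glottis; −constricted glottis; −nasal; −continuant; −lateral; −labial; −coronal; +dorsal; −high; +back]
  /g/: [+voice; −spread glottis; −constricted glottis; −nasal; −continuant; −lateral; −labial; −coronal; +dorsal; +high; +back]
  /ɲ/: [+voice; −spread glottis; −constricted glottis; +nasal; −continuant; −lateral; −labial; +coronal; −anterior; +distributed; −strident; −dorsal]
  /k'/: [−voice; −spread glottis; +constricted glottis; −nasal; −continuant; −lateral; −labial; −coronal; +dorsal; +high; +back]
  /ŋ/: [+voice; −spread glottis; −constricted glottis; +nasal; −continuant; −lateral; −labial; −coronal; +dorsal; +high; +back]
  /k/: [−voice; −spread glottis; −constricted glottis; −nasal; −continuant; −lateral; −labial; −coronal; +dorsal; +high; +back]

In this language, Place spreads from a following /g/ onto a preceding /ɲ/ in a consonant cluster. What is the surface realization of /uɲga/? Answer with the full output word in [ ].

[uŋga]

Terminals under Place in this geometry: [labial], [coronal], [anterior], [distributed], [strident], [dorsal], [high], [back].
Spreading Place from /g/ onto /ɲ/ replaces those values with /g/'s: [−labial], [−coronal], [+dorsal], [+high], [+back]. Features outside Place ([voice], [spread glottis], [constricted glottis], …) stay as in /ɲ/.
This feature bundle is that of [ŋ], so /uɲga/ surfaces as [uŋga].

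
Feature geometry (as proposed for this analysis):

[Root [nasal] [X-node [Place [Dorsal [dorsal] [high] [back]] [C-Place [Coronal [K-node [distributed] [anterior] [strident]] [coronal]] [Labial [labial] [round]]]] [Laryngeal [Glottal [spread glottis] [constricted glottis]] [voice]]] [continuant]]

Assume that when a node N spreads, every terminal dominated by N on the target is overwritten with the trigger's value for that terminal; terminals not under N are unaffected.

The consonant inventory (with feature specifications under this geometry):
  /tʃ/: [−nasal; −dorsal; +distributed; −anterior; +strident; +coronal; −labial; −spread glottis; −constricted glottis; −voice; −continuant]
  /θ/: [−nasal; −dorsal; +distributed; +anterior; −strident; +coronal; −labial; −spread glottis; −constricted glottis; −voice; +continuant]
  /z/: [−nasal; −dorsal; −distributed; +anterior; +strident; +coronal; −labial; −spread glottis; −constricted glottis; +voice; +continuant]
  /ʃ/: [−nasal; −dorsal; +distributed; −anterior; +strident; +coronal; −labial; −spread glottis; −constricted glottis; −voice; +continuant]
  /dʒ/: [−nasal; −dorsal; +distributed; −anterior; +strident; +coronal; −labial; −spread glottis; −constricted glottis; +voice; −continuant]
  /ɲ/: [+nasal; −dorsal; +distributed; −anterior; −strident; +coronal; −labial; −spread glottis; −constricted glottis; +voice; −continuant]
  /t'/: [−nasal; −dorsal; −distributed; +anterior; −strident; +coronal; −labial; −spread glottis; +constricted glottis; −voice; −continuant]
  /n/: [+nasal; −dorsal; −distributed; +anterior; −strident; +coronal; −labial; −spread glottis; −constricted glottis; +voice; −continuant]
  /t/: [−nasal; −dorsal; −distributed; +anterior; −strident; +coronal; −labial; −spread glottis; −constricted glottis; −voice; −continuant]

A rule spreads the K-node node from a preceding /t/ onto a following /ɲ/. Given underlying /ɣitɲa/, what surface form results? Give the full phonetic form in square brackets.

[ɣitna]

Terminals under K-node in this geometry: [distributed], [anterior], [strident].
Spreading K-node from /t/ onto /ɲ/ replaces those values with /t/'s: [−distributed], [+anterior], [−strident]. Features outside K-node ([nasal], [dorsal], [coronal], …) stay as in /ɲ/.
The resulting bundle matches /n/ in the inventory; substituting it for /ɲ/ gives [ɣitna].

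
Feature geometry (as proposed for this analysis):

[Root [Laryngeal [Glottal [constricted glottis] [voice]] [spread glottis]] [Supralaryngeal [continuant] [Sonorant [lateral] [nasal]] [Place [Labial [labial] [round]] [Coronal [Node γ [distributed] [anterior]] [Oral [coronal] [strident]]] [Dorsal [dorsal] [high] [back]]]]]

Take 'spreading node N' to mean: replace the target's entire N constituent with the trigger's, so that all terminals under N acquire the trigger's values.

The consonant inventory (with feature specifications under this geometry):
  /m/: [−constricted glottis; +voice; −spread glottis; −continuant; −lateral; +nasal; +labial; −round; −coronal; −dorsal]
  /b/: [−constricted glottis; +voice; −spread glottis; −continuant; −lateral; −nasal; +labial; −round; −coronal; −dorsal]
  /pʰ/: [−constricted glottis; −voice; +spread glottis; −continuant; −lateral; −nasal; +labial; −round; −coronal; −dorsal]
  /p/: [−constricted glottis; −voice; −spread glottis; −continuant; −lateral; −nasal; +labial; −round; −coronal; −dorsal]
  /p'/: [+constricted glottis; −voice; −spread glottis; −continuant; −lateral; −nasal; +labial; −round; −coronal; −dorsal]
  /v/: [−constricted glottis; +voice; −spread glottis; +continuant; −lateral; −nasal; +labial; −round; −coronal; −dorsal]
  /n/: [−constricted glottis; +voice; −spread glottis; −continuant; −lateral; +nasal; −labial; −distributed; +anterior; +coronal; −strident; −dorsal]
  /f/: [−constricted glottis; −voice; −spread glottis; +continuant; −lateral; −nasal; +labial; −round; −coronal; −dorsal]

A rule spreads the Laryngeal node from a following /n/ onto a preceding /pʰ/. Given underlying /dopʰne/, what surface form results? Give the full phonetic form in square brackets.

[dobne]

Terminals under Laryngeal in this geometry: [constricted glottis], [voice], [spread glottis].
Spreading Laryngeal from /n/ onto /pʰ/ replaces those values with /n/'s: [−constricted glottis], [+voice], [−spread glottis]. Features outside Laryngeal ([continuant], [lateral], [nasal], …) stay as in /pʰ/.
Among the inventory, only /b/ has exactly this specification, giving the surface form [dobne].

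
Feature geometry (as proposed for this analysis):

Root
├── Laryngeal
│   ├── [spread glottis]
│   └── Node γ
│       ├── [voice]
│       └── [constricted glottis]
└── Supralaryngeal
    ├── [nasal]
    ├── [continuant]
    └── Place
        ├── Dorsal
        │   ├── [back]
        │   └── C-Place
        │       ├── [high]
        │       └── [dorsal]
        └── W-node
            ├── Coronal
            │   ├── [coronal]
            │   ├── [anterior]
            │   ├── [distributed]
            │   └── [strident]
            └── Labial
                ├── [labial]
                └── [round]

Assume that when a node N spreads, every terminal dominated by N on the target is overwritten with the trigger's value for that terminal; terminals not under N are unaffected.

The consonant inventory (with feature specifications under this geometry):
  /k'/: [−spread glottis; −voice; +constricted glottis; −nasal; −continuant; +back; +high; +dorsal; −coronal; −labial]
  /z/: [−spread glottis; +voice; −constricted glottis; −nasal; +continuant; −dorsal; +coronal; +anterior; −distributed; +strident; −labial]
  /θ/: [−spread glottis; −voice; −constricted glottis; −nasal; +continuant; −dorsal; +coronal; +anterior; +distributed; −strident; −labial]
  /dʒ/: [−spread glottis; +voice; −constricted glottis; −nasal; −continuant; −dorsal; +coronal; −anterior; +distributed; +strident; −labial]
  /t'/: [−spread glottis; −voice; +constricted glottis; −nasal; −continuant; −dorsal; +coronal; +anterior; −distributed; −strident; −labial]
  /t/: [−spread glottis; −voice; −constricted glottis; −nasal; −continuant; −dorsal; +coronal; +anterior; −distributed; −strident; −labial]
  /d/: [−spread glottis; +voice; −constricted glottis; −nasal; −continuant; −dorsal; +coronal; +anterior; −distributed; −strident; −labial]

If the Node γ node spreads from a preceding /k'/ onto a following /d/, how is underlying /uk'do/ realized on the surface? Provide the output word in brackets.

[uk't'o]

The Node γ node dominates the terminals [voice], [constricted glottis].
Spreading Node γ from /k'/ onto /d/ replaces those values with /k'/'s: [−voice], [+constricted glottis]. Features outside Node γ ([spread glottis], [nasal], [continuant], …) stay as in /d/.
Among the inventory, only /t'/ has exactly this specification, giving the surface form [uk't'o].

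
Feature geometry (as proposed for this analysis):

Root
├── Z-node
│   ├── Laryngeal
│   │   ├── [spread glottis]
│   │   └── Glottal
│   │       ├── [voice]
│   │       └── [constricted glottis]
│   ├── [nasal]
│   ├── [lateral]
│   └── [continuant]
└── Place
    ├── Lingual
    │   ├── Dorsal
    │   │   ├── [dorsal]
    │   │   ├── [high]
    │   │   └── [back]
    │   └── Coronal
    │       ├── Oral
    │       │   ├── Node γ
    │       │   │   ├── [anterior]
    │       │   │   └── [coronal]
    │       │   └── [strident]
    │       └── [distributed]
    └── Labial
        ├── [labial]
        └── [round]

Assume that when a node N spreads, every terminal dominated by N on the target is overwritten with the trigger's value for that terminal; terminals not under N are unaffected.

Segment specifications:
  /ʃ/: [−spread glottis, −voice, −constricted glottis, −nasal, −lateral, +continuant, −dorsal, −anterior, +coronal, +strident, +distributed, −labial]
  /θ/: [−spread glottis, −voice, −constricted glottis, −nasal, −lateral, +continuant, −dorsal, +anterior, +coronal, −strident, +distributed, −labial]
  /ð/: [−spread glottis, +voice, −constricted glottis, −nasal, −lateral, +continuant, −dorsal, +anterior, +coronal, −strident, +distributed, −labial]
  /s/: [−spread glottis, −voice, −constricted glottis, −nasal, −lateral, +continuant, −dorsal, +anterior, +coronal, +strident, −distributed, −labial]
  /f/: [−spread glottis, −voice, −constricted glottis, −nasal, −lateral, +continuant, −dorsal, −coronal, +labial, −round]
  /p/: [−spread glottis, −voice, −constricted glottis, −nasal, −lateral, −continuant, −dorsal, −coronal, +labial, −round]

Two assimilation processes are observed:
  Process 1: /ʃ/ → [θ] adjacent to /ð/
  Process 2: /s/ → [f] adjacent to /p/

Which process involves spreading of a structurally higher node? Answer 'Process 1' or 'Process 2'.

Process 2

In Process 1, [anterior], [strident] change, so the minimal spreading node is Oral at depth 4.
In Process 2, [labial], [round], [coronal], [anterior], [distributed], [strident] change, so the minimal spreading node is Place at depth 1.
Place is closer to Root than Oral, so Process 2 spreads the higher node.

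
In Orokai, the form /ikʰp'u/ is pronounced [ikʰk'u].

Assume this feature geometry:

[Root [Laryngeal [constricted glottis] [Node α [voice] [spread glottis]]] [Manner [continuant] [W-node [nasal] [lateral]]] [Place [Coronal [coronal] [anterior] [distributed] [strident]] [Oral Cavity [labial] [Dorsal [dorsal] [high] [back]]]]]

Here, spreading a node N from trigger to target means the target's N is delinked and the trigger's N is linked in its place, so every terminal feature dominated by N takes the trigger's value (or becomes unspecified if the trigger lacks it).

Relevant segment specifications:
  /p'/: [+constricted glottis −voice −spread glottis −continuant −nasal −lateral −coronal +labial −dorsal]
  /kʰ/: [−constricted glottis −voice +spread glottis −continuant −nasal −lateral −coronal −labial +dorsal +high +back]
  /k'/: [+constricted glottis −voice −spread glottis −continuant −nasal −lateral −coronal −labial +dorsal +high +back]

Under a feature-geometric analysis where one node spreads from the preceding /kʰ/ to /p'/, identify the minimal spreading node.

Feature comparison: [labial], [dorsal], [high], [back] differ between /p'/ and [k']; the remaining terminals match.
Tracing each changed feature up the tree, the paths first meet at Oral Cavity; any lower node misses at least one of them.
If Oral Cavity spreads, every terminal under it takes /kʰ/'s value, producing [k'] as observed.
[spread glottis], [constricted glottis] stay as in /p'/ although /kʰ/ differs there, so no node dominating them spread; among the remaining candidates Oral Cavity is the lowest that derives the output.

Oral Cavity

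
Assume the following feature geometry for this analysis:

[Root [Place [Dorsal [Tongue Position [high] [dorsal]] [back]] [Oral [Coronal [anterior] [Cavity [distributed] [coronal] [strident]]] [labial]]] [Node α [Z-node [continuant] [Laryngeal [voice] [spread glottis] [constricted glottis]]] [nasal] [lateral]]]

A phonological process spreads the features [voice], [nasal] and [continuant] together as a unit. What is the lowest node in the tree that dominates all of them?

[voice] is immediately dominated by Laryngeal.
[nasal] is immediately dominated by Node α.
[continuant] is immediately dominated by Z-node.
These paths first converge at Node α; no daughter of Node α dominates all 3 features, so Node α is the minimal constituent.

Node α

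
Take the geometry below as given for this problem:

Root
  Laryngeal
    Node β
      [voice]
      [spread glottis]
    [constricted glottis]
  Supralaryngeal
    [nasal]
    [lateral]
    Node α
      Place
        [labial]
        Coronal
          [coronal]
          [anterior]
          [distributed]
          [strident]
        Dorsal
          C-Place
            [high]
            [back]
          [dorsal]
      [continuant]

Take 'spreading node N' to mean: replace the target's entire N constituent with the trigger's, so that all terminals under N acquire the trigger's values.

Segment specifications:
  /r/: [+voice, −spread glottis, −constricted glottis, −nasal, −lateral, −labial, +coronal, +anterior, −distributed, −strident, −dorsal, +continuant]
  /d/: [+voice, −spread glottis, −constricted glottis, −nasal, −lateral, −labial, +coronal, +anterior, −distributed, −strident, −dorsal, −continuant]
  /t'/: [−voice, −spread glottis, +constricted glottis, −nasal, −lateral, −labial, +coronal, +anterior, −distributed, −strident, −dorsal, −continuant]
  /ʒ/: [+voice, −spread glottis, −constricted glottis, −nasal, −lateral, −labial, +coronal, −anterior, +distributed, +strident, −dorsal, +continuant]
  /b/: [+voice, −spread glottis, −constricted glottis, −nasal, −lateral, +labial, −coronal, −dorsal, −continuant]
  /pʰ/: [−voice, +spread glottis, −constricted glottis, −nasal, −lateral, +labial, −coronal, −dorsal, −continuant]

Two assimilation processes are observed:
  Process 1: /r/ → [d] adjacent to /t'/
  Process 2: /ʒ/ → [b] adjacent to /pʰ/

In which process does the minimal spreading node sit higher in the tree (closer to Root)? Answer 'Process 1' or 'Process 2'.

In Process 1, [continuant] changes, so the minimal spreading node is [continuant] at depth 3.
In Process 2, [continuant], [labial], [coronal], [anterior], [distributed], [strident] change, so the minimal spreading node is Node α at depth 2.
Depth 2 < depth 3; Process 2 involves the structurally higher constituent Node α.

Process 2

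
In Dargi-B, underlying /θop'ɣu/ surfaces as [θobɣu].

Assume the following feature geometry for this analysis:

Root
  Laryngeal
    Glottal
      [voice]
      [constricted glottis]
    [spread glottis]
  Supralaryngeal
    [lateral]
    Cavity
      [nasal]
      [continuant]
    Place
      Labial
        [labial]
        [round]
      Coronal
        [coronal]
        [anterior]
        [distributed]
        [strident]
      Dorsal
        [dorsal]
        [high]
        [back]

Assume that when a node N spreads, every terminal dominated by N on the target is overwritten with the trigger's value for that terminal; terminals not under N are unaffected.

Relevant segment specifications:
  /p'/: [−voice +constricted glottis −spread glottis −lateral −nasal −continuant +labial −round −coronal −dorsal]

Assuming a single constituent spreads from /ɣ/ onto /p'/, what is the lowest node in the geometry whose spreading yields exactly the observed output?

Glottal

The alternation /p'/ → [b] changes [voice], [constricted glottis] and nothing else.
The smallest constituent containing every changed terminal is Glottal — each of its daughters lacks at least one of the affected features.
If Glottal spreads, every terminal under it takes /ɣ/'s value, producing [b] as observed.
[dorsal], [continuant] stay as in /p'/ although /ɣ/ differs there, so no node dominating them spread; among the remaining candidates Glottal is the lowest that derives the output.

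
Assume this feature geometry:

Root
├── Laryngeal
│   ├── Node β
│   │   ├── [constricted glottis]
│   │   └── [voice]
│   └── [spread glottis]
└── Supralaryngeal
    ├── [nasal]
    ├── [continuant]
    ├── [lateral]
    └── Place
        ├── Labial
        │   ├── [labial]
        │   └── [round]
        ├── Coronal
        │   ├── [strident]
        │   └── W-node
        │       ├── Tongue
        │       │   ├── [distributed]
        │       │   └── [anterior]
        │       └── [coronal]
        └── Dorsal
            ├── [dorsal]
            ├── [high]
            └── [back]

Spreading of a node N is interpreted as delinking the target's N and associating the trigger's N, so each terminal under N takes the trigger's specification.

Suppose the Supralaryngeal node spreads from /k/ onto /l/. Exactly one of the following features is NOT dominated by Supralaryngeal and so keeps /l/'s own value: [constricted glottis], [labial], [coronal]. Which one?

Under this geometry, Supralaryngeal contains [nasal], [continuant], [lateral], [labial], [round], [strident], [distributed], [anterior], [coronal], [dorsal], [high], [back].
Spreading Supralaryngeal replaces [labial], [coronal] with the trigger's values, since each sits inside the Supralaryngeal constituent.
[constricted glottis] is not within the Supralaryngeal subtree (it hangs from Node β), so /l/'s [constricted glottis] value survives.

[constricted glottis]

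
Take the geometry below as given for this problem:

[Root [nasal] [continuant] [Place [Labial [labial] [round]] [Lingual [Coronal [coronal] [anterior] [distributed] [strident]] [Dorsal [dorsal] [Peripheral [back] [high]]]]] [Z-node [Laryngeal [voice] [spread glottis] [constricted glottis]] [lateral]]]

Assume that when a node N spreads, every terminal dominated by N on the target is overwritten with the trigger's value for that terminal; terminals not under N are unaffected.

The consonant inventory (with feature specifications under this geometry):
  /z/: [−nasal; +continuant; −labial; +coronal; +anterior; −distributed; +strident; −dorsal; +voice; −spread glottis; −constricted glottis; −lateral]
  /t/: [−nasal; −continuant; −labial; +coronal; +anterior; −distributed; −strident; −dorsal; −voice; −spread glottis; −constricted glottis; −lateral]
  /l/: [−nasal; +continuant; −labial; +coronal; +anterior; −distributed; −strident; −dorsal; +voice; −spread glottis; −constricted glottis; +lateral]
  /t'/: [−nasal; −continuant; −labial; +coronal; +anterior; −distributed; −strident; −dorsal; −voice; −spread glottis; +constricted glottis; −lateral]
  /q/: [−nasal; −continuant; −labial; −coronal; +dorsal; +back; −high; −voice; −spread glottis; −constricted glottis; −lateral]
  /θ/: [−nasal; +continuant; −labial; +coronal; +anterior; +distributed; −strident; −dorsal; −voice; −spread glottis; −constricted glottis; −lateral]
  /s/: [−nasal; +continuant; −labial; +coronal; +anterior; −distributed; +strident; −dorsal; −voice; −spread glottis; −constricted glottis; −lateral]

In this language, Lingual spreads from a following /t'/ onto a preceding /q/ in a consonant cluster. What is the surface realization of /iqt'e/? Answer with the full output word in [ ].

Terminals under Lingual in this geometry: [coronal], [anterior], [distributed], [strident], [dorsal], [back], [high].
The target acquires /t'/'s values for everything under Lingual — [+coronal], [+anterior], [−distributed], [−strident], [−dorsal] — while keeping its own [nasal], [continuant], [labial], ….
The resulting bundle matches /t/ in the inventory; substituting it for /q/ gives [itt'e].

[itt'e]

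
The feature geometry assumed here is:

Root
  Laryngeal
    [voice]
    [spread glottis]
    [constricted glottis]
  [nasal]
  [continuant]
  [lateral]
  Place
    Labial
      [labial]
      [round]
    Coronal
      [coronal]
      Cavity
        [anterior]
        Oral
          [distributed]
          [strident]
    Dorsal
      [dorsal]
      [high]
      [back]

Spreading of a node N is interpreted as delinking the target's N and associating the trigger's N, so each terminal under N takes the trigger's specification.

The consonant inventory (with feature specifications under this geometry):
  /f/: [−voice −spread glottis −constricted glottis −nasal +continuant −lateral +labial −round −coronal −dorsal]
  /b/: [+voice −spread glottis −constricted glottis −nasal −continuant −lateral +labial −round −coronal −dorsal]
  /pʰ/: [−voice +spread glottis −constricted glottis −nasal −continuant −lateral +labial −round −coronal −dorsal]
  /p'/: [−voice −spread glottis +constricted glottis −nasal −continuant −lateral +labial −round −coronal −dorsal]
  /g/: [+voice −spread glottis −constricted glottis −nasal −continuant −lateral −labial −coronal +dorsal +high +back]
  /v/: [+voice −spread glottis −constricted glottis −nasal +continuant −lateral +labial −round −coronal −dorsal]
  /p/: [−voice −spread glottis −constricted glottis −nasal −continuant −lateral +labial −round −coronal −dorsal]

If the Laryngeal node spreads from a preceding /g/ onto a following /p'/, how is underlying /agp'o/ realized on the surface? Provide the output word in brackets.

Terminals under Laryngeal in this geometry: [voice], [spread glottis], [constricted glottis].
The target acquires /g/'s values for everything under Laryngeal — [+voice], [−spread glottis], [−constricted glottis] — while keeping its own [nasal], [continuant], [lateral], ….
This feature bundle is that of [b], so /agp'o/ surfaces as [agbo].

[agbo]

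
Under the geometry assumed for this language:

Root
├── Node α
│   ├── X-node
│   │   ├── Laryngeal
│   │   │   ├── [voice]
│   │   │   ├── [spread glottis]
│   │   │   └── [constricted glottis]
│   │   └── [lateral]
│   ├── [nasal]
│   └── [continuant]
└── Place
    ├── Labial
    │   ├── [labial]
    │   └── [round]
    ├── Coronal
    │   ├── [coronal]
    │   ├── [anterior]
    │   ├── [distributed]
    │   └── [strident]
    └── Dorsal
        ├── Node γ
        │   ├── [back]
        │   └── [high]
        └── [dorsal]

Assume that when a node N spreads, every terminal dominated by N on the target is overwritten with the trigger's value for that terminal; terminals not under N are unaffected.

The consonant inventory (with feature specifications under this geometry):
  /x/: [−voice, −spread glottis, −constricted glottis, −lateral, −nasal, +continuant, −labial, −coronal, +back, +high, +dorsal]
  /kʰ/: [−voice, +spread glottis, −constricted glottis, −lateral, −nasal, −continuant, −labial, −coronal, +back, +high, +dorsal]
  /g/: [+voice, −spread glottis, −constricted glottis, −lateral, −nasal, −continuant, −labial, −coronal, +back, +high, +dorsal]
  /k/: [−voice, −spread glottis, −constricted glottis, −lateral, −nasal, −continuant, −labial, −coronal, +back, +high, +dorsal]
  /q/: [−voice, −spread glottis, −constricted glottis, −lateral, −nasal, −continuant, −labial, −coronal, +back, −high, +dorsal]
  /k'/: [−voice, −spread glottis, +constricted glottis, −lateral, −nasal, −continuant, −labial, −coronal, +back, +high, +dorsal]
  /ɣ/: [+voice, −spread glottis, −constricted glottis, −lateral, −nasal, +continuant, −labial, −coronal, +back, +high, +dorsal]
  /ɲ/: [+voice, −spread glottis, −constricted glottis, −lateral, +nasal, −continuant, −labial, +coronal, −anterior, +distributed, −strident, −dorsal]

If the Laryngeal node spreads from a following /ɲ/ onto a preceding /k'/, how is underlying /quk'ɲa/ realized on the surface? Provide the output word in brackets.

[qugɲa]

Terminals under Laryngeal in this geometry: [voice], [spread glottis], [constricted glottis].
The target acquires /ɲ/'s values for everything under Laryngeal — [+voice], [−spread glottis], [−constricted glottis] — while keeping its own [lateral], [nasal], [continuant], ….
The resulting bundle matches /g/ in the inventory; substituting it for /k'/ gives [qugɲa].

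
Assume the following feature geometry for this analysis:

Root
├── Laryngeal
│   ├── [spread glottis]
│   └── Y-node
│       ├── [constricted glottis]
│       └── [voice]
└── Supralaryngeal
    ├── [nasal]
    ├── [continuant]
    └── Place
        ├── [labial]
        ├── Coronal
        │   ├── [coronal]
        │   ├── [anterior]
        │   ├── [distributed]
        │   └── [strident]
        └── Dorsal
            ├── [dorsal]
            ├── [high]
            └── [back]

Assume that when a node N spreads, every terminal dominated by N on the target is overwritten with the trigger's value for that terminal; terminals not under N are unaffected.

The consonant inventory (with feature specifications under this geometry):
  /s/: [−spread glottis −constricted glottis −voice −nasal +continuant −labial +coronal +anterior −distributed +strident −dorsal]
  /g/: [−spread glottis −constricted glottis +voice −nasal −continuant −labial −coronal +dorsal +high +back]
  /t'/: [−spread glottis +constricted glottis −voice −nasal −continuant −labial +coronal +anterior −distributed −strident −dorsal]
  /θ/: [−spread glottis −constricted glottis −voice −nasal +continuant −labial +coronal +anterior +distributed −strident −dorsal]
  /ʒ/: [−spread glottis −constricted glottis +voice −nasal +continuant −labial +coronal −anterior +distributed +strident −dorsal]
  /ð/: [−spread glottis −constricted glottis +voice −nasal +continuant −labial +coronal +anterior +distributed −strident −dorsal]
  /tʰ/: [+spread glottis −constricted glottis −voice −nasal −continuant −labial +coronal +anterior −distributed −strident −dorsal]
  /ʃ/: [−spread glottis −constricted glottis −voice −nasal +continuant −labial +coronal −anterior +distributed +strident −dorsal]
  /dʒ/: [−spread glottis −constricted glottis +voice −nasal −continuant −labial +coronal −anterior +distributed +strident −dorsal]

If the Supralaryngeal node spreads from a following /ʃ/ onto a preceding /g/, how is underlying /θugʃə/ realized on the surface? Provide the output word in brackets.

[θuʒʃə]

Supralaryngeal immediately or transitively dominates [nasal], [continuant], [labial], [coronal], [anterior], [distributed], [strident], [dorsal], [high], [back].
The target acquires /ʃ/'s values for everything under Supralaryngeal — [−nasal], [+continuant], [−labial], [+coronal], [−anterior], [+distributed], [+strident], [−dorsal] — while keeping its own [spread glottis], [constricted glottis], [voice].
The resulting bundle matches /ʒ/ in the inventory; substituting it for /g/ gives [θuʒʃə].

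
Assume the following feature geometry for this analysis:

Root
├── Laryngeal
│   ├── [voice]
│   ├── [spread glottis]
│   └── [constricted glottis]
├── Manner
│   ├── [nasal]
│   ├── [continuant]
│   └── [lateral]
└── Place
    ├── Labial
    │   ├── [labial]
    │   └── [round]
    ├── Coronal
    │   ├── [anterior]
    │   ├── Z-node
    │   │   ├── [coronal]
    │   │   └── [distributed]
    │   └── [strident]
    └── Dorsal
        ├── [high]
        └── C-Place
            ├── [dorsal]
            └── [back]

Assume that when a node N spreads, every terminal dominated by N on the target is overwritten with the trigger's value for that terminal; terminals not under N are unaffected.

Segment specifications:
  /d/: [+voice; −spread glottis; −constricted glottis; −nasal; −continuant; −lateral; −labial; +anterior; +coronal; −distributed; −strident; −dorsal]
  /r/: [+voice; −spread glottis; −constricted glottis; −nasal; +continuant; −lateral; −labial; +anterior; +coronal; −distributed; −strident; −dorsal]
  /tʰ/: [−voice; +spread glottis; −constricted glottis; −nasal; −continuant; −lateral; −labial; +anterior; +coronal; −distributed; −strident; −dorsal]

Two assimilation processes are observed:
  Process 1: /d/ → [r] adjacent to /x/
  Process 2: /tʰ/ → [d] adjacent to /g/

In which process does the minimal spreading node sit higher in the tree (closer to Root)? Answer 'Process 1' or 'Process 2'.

Process 2

In Process 1, [continuant] changes, so the minimal spreading node is [continuant] at depth 2.
Process 2: the features that change are [voice], [spread glottis]; the minimal node is Laryngeal (depth 1).
Laryngeal (depth 1) sits above [continuant] (depth 2), making Process 2 the one with the higher spreading node.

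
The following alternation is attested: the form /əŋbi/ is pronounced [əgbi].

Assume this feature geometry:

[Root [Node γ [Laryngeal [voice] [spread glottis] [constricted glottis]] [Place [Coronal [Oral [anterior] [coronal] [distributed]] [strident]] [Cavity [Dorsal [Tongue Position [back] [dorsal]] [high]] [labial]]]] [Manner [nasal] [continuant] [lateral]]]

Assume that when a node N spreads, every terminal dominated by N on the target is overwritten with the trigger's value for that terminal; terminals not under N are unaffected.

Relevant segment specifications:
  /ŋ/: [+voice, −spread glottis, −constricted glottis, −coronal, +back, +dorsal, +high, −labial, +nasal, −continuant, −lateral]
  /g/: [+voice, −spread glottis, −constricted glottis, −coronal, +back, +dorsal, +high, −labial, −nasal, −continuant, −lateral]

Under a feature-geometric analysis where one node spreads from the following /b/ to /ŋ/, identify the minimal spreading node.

[nasal]

Feature comparison: [nasal] differs between /ŋ/ and [g]; the remaining terminals match.
Since just one terminal is affected and it takes /b/'s value, spreading the terminal [nasal] alone is sufficient and minimal.
Features on which the two segments disagree outside [nasal], such as [dorsal], [labial], are unchanged — nothing dominating them spread, and [nasal] is the minimal sufficient constituent.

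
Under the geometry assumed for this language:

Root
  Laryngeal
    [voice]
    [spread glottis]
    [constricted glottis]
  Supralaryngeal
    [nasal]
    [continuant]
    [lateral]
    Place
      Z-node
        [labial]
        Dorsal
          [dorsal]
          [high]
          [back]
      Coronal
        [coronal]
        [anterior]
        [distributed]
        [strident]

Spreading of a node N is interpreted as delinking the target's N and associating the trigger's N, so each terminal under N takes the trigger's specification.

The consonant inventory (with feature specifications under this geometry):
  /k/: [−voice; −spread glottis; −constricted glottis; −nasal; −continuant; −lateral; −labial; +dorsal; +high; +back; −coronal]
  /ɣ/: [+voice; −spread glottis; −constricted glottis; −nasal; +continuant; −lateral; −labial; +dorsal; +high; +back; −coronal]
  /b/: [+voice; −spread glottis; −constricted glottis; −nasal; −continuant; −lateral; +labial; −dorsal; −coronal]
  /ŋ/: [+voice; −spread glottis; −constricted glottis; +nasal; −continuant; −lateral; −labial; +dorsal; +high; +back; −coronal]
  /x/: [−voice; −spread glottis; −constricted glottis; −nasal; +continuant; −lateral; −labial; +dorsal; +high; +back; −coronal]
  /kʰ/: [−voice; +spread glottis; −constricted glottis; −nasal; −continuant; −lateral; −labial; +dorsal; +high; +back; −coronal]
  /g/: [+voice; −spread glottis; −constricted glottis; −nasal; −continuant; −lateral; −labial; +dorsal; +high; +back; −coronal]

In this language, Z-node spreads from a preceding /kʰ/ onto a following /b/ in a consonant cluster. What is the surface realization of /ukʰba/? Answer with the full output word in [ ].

[ukʰga]

The Z-node node dominates the terminals [labial], [dorsal], [high], [back].
Spreading Z-node from /kʰ/ onto /b/ replaces those values with /kʰ/'s: [−labial], [+dorsal], [+high], [+back]. Features outside Z-node ([voice], [spread glottis], [constricted glottis], …) stay as in /b/.
This feature bundle is that of [g], so /ukʰba/ surfaces as [ukʰga].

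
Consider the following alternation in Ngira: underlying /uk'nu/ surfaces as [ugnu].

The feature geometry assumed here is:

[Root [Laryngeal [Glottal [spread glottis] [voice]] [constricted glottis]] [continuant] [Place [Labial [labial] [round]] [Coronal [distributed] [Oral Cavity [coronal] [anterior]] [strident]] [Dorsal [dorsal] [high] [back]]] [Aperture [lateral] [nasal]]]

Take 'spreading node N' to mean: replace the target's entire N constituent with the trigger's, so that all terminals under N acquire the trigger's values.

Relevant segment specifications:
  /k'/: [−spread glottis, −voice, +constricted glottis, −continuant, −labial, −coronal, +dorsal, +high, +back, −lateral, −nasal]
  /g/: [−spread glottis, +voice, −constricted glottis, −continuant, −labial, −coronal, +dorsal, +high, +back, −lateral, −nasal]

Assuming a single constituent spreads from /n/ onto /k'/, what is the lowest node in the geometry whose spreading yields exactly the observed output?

Comparing /k'/ with its surface form [g], the features that change are [voice], [constricted glottis].
The smallest constituent containing every changed terminal is Laryngeal — each of its daughters lacks at least one of the affected features.
Spreading Laryngeal from /n/ overwrites each of those terminals with /n/'s values, yielding exactly [g].
[dorsal], [nasal] — on which /n/ differs from /k'/ — are unchanged, so Root cannot have spread; the constituent is no larger than Laryngeal.

Laryngeal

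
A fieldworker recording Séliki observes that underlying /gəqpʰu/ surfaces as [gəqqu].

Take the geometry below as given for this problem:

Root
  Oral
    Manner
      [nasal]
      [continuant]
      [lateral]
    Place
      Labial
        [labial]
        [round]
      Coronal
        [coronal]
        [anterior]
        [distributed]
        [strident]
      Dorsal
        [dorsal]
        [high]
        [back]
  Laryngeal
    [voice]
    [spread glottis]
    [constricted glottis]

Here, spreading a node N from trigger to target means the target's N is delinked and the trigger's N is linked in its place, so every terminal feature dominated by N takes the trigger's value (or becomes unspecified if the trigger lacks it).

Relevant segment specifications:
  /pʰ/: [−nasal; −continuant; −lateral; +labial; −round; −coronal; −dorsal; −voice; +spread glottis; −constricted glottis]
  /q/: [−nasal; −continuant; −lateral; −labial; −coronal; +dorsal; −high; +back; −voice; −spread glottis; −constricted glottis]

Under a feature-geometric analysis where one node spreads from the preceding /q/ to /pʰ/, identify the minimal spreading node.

Feature comparison: [spread glottis], [labial], [round], [dorsal], [high], [back] differ between /pʰ/ and [q]; the remaining terminals match.
These terminals are all dominated by Root, and no proper subconstituent of Root covers them all; Root is their lowest common ancestor.
If Root spreads, every terminal under it takes /q/'s value, producing [q] as observed.

Root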